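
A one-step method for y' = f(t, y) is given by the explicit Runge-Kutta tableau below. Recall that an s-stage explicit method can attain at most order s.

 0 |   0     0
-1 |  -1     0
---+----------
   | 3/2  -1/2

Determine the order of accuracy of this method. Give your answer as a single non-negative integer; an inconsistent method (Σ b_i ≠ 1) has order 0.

2

b = (3/2, -1/2)
c = (0, -1)
Σ b_i: 3/2·1 + (-1/2)·1 = 1 ✓
b·c: (-1/2)·(-1) = 1/2 ✓; 2 stages ⇒ order 2.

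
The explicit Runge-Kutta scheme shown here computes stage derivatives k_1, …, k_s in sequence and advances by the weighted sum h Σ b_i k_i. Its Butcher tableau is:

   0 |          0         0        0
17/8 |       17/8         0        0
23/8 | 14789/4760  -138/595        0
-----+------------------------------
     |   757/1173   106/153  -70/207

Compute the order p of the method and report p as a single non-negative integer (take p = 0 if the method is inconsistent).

b = (757/1173, 106/153, -70/207)
c = (0, 17/8, 23/8)
Ac = (0, 0, -69/140)
Σ b_i: 757/1173·1 + 106/153·1 + (-70/207)·1 = 1 ✓
b·c: 106/153·17/8 + (-70/207)·23/8 = 1/2 ✓
b·c²: 106/153·289/64 + (-70/207)·529/64 = 1/3 ✓
b·Ac: (-70/207)·(-69/140) = 1/6 ✓; 3 stages ⇒ order 3.

3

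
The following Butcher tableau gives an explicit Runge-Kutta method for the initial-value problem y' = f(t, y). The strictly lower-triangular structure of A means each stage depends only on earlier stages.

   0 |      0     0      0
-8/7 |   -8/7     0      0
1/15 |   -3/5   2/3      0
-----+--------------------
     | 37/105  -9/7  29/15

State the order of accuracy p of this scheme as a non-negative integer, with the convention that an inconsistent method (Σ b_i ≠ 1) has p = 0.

b = (37/105, -9/7, 29/15)
c = (0, -8/7, 1/15)
Ac = (0, 0, -16/21)
Σ b_i: 37/105·1 + (-9/7)·1 + 29/15·1 = 1 ✓
b·c: (-9/7)·(-8/7) + 29/15·1/15 = 17621/11025 ≠ 1/2 ⇒ order 1.

1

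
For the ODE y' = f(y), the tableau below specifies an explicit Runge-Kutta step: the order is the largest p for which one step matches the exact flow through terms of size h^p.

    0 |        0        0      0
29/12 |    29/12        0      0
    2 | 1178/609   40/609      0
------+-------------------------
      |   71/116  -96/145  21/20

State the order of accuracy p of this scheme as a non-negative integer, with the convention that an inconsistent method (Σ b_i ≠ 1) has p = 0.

b = (71/116, -96/145, 21/20)
c = (0, 29/12, 2)
Ac = (0, 0, 10/63)
Σ b_i: 71/116·1 + (-96/145)·1 + 21/20·1 = 1 ✓
b·c: (-96/145)·29/12 + 21/20·2 = 1/2 ✓
b·c²: (-96/145)·841/144 + 21/20·4 = 1/3 ✓
b·Ac: 21/20·10/63 = 1/6 ✓; 3 stages ⇒ order 3.

3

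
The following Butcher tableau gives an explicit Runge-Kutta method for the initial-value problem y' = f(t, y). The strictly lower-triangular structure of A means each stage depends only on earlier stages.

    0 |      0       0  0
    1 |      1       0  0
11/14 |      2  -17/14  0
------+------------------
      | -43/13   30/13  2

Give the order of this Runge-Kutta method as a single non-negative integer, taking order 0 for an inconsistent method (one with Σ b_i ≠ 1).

1

b = (-43/13, 30/13, 2)
c = (0, 1, 11/14)
Ac = (0, 0, -17/14)
Σ b_i: (-43/13)·1 + 30/13·1 + 2·1 = 1 ✓
b·c: 30/13·1 + 2·11/14 = 353/91 ≠ 1/2 ⇒ order 1.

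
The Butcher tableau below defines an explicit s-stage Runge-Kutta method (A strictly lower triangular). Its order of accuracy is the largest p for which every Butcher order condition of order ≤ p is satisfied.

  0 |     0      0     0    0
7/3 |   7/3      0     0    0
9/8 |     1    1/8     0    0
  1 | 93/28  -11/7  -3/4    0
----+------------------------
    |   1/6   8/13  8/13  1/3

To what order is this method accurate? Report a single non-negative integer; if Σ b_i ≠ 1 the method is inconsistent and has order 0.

0

b = (1/6, 8/13, 8/13, 1/3)
c = (0, 7/3, 9/8, 1)
Ac = (0, 0, 7/24, -433/96)
Σ b_i: 1/6·1 + 8/13·1 + 8/13·1 + 1/3·1 = 45/26 ≠ 1 ⇒ order 0.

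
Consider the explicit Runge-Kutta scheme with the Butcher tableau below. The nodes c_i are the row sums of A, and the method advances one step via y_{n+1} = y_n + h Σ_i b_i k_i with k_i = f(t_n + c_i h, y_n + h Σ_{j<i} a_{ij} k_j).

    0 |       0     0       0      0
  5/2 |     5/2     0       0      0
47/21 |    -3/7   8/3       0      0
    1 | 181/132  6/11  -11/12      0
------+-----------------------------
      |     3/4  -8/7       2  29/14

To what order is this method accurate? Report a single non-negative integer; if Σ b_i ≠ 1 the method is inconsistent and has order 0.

0

b = (3/4, -8/7, 2, 29/14)
c = (0, 5/2, 47/21, 1)
Ac = (0, 0, 20/3, -1907/2772)
Σ b_i: 3/4·1 + (-8/7)·1 + 2·1 + 29/14·1 = 103/28 ≠ 1 ⇒ order 0.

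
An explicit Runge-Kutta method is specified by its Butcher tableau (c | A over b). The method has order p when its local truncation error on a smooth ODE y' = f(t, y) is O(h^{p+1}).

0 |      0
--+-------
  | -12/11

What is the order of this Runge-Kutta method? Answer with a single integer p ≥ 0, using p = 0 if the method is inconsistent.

b = (-12/11)
c = (0)
Σ b_i: (-12/11)·1 = -12/11 ≠ 1 ⇒ order 0.

0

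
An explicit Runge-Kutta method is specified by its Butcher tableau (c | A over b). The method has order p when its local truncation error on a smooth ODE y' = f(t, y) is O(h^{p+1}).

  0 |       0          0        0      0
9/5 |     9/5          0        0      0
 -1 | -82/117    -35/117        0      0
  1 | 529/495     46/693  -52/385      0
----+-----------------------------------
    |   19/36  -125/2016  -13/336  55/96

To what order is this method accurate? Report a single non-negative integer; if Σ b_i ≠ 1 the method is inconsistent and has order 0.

b = (19/36, -125/2016, -13/336, 55/96)
c = (0, 9/5, -1, 1)
Ac = (0, 0, -7/13, 14/55)
Σ b_i: 19/36·1 + (-125/2016)·1 + (-13/336)·1 + 55/96·1 = 1 ✓
b·c: (-125/2016)·9/5 + (-13/336)·(-1) + 55/96·1 = 1/2 ✓
b·c²: (-125/2016)·81/25 + (-13/336)·1 + 55/96·1 = 1/3 ✓
b·Ac: (-13/336)·(-7/13) + 55/96·14/55 = 1/6 ✓
b·c³: (-125/2016)·729/125 + (-13/336)·(-1) + 55/96·1 = 1/4 ✓
b·(c∘Ac): (-13/336)·7/13 + 55/96·14/55 = 1/8 ✓
b·Ac²: (-13/336)·(-63/65) + 55/96·2/25 = 1/12 ✓
b·A²c: 55/96·4/55 = 1/24 ✓; 4 stages ⇒ order 4.

4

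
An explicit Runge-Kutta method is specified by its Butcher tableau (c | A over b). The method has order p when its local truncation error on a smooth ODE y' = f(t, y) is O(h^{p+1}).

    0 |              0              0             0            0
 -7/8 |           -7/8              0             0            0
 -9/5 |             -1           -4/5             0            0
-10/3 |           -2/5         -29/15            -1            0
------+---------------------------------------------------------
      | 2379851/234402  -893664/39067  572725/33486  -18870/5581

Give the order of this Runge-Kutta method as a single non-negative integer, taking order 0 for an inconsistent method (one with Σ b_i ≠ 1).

b = (2379851/234402, -893664/39067, 572725/33486, -18870/5581)
c = (0, -7/8, -9/5, -10/3)
Ac = (0, 0, 7/10, 419/120)
Σ b_i: 2379851/234402·1 + (-893664/39067)·1 + 572725/33486·1 + (-18870/5581)·1 = 1 ✓
b·c: (-893664/39067)·(-7/8) + 572725/33486·(-9/5) + (-18870/5581)·(-10/3) = 1/2 ✓
b·c²: (-893664/39067)·49/64 + 572725/33486·81/25 + (-18870/5581)·100/9 = 1/3 ✓
b·Ac: 572725/33486·7/10 + (-18870/5581)·419/120 = 1/6 ✓
b·c³: (-893664/39067)·(-343/512) + 572725/33486·(-729/125) + (-18870/5581)·(-1000/27) = 163963171/4018320 ≠ 1/4 ⇒ order 3.
b·(c∘Ac): 572725/33486·(-63/50) + (-18870/5581)·(-419/36) = 1192243/66972 ≠ 1/8
b·Ac²: 572725/33486·(-49/80) + (-18870/5581)·(-22657/4800) = 7345117/1339440 ≠ 1/12
b·A²c: (-18870/5581)·(-7/10) = 13209/5581 ≠ 1/24

3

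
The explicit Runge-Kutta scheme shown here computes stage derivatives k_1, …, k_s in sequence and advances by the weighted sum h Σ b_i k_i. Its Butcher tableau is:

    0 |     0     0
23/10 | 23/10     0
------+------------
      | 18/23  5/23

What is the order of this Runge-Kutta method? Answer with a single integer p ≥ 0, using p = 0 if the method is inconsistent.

b = (18/23, 5/23)
c = (0, 23/10)
Σ b_i: 18/23·1 + 5/23·1 = 1 ✓
b·c: 5/23·23/10 = 1/2 ✓; 2 stages ⇒ order 2.

2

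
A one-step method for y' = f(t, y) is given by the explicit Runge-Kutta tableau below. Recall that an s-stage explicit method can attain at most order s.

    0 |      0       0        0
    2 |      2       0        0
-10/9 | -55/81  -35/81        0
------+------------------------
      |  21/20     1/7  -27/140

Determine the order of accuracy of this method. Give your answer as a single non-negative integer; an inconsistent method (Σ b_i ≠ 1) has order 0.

3

b = (21/20, 1/7, -27/140)
c = (0, 2, -10/9)
Ac = (0, 0, -70/81)
Σ b_i: 21/20·1 + 1/7·1 + (-27/140)·1 = 1 ✓
b·c: 1/7·2 + (-27/140)·(-10/9) = 1/2 ✓
b·c²: 1/7·4 + (-27/140)·100/81 = 1/3 ✓
b·Ac: (-27/140)·(-70/81) = 1/6 ✓; 3 stages ⇒ order 3.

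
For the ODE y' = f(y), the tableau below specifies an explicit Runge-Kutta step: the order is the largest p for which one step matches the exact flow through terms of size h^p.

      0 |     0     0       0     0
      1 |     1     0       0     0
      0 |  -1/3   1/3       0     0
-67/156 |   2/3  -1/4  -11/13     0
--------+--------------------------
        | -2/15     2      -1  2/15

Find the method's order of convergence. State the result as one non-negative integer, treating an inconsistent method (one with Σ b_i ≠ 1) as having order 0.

b = (-2/15, 2, -1, 2/15)
c = (0, 1, 0, -67/156)
Ac = (0, 0, 1/3, -1/4)
Σ b_i: (-2/15)·1 + 2·1 + (-1)·1 + 2/15·1 = 1 ✓
b·c: 2·1 + 2/15·(-67/156) = 2273/1170 ≠ 1/2 ⇒ order 1.

1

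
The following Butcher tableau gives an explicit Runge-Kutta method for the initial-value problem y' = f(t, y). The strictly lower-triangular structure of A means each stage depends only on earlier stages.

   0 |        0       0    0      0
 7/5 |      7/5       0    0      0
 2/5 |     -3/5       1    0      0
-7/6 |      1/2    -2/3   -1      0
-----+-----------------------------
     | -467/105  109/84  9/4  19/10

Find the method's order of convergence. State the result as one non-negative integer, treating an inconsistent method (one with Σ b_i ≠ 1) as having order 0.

b = (-467/105, 109/84, 9/4, 19/10)
c = (0, 7/5, 2/5, -7/6)
Ac = (0, 0, 7/5, -4/3)
Σ b_i: (-467/105)·1 + 109/84·1 + 9/4·1 + 19/10·1 = 1 ✓
b·c: 109/84·7/5 + 9/4·2/5 + 19/10·(-7/6) = 1/2 ✓
b·c²: 109/84·49/25 + 9/4·4/25 + 19/10·49/36 = 9881/1800 ≠ 1/3 ⇒ order 2.
b·Ac: 9/4·7/5 + 19/10·(-4/3) = 37/60 ≠ 1/6

2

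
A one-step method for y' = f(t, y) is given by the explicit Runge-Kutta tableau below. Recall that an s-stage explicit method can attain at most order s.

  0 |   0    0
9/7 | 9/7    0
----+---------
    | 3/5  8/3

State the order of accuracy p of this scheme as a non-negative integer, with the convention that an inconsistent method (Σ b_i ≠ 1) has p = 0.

0

b = (3/5, 8/3)
c = (0, 9/7)
Σ b_i: 3/5·1 + 8/3·1 = 49/15 ≠ 1 ⇒ order 0.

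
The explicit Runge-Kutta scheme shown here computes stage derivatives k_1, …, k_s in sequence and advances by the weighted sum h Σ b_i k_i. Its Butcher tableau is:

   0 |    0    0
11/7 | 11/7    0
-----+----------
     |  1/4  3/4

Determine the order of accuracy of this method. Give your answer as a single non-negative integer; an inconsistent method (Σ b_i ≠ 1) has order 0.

b = (1/4, 3/4)
c = (0, 11/7)
Σ b_i: 1/4·1 + 3/4·1 = 1 ✓
b·c: 3/4·11/7 = 33/28 ≠ 1/2 ⇒ order 1.

1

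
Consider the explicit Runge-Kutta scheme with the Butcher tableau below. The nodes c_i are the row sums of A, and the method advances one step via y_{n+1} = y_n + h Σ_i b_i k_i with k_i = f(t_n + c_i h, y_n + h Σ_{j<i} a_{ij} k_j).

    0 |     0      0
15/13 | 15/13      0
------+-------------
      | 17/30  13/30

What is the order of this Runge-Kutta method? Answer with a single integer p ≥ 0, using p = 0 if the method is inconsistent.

2

b = (17/30, 13/30)
c = (0, 15/13)
Σ b_i: 17/30·1 + 13/30·1 = 1 ✓
b·c: 13/30·15/13 = 1/2 ✓; 2 stages ⇒ order 2.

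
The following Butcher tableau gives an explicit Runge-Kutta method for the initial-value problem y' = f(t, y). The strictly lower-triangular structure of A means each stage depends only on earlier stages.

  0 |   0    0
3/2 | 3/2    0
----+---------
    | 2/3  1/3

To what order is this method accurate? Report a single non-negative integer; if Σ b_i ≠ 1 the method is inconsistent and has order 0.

2

b = (2/3, 1/3)
c = (0, 3/2)
Σ b_i: 2/3·1 + 1/3·1 = 1 ✓
b·c: 1/3·3/2 = 1/2 ✓; 2 stages ⇒ order 2.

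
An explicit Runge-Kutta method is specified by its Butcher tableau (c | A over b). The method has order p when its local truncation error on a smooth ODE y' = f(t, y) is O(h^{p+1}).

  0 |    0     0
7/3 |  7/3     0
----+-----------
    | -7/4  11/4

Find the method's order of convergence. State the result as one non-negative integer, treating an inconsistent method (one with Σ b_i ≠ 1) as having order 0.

b = (-7/4, 11/4)
c = (0, 7/3)
Σ b_i: (-7/4)·1 + 11/4·1 = 1 ✓
b·c: 11/4·7/3 = 77/12 ≠ 1/2 ⇒ order 1.

1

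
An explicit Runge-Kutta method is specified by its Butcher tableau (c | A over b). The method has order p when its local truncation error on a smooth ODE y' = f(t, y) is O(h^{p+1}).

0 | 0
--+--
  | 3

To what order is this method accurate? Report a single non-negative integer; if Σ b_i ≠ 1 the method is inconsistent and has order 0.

0

b = (3)
c = (0)
Σ b_i: 3·1 = 3 ≠ 1 ⇒ order 0.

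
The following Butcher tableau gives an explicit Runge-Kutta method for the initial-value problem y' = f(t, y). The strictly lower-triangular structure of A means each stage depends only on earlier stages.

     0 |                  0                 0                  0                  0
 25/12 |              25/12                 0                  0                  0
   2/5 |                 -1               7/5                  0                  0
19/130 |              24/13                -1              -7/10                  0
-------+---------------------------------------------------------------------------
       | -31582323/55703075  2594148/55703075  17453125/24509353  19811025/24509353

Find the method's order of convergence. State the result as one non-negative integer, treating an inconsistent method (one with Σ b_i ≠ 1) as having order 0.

3

b = (-31582323/55703075, 2594148/55703075, 17453125/24509353, 19811025/24509353)
c = (0, 25/12, 2/5, 19/130)
Ac = (0, 0, 35/12, -709/300)
Σ b_i: (-31582323/55703075)·1 + 2594148/55703075·1 + 17453125/24509353·1 + 19811025/24509353·1 = 1 ✓
b·c: 2594148/55703075·25/12 + 17453125/24509353·2/5 + 19811025/24509353·19/130 = 1/2 ✓
b·c²: 2594148/55703075·625/144 + 17453125/24509353·4/25 + 19811025/24509353·361/16900 = 1/3 ✓
b·Ac: 17453125/24509353·35/12 + 19811025/24509353·(-709/300) = 1/6 ✓
b·c³: 2594148/55703075·15625/1728 + 17453125/24509353·8/125 + 19811025/24509353·6859/2197000 = 9785365813/20855231280 ≠ 1/4 ⇒ order 3.
b·(c∘Ac): 17453125/24509353·7/6 + 19811025/24509353·(-13471/39000) = 147480523/267374760 ≠ 1/8
b·Ac²: 17453125/24509353·875/144 + 19811025/24509353·(-80141/18000) = 6425203847/8823367080 ≠ 1/12
b·A²c: 19811025/24509353·(-49/24) = -323580075/196074824 ≠ 1/24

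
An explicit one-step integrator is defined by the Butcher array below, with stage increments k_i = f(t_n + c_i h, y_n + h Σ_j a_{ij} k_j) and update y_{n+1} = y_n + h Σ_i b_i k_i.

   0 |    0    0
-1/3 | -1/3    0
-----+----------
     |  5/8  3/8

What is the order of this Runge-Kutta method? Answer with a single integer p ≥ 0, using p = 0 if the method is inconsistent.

1

b = (5/8, 3/8)
c = (0, -1/3)
Σ b_i: 5/8·1 + 3/8·1 = 1 ✓
b·c: 3/8·(-1/3) = -1/8 ≠ 1/2 ⇒ order 1.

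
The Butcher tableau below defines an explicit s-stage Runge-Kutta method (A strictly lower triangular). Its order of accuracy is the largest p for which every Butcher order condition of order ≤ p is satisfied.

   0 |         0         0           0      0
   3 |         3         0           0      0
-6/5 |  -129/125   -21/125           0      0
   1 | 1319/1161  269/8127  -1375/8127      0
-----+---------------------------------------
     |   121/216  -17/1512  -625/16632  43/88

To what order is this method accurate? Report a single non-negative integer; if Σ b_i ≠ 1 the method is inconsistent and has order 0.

4

b = (121/216, -17/1512, -625/16632, 43/88)
c = (0, 3, -6/5, 1)
Ac = (0, 0, -63/125, 13/43)
Σ b_i: 121/216·1 + (-17/1512)·1 + (-625/16632)·1 + 43/88·1 = 1 ✓
b·c: (-17/1512)·3 + (-625/16632)·(-6/5) + 43/88·1 = 1/2 ✓
b·c²: (-17/1512)·9 + (-625/16632)·36/25 + 43/88·1 = 1/3 ✓
b·Ac: (-625/16632)·(-63/125) + 43/88·13/43 = 1/6 ✓
b·c³: (-17/1512)·27 + (-625/16632)·(-216/125) + 43/88·1 = 1/4 ✓
b·(c∘Ac): (-625/16632)·378/625 + 43/88·13/43 = 1/8 ✓
b·Ac²: (-625/16632)·(-189/125) + 43/88·7/129 = 1/12 ✓
b·A²c: 43/88·11/129 = 1/24 ✓; 4 stages ⇒ order 4.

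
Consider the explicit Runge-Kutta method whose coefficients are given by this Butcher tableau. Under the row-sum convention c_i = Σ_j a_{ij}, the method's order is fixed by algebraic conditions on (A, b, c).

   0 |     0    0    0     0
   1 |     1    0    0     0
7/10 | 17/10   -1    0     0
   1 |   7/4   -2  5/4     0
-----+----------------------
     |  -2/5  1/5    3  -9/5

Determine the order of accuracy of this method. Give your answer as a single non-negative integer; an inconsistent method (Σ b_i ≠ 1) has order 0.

b = (-2/5, 1/5, 3, -9/5)
c = (0, 1, 7/10, 1)
Ac = (0, 0, -1, -9/8)
Σ b_i: (-2/5)·1 + 1/5·1 + 3·1 + (-9/5)·1 = 1 ✓
b·c: 1/5·1 + 3·7/10 + (-9/5)·1 = 1/2 ✓
b·c²: 1/5·1 + 3·49/100 + (-9/5)·1 = -13/100 ≠ 1/3 ⇒ order 2.
b·Ac: 3·(-1) + (-9/5)·(-9/8) = -39/40 ≠ 1/6

2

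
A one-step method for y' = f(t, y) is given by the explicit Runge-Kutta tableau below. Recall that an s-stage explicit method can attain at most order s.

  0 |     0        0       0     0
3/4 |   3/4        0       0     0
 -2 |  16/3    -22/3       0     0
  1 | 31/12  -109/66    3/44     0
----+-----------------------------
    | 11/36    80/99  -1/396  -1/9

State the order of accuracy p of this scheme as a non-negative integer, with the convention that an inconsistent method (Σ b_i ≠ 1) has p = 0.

4

b = (11/36, 80/99, -1/396, -1/9)
c = (0, 3/4, -2, 1)
Ac = (0, 0, -11/2, -11/8)
Σ b_i: 11/36·1 + 80/99·1 + (-1/396)·1 + (-1/9)·1 = 1 ✓
b·c: 80/99·3/4 + (-1/396)·(-2) + (-1/9)·1 = 1/2 ✓
b·c²: 80/99·9/16 + (-1/396)·4 + (-1/9)·1 = 1/3 ✓
b·Ac: (-1/396)·(-11/2) + (-1/9)·(-11/8) = 1/6 ✓
b·c³: 80/99·27/64 + (-1/396)·(-8) + (-1/9)·1 = 1/4 ✓
b·(c∘Ac): (-1/396)·11 + (-1/9)·(-11/8) = 1/8 ✓
b·Ac²: (-1/396)·(-33/8) + (-1/9)·(-21/32) = 1/12 ✓
b·A²c: (-1/9)·(-3/8) = 1/24 ✓; 4 stages ⇒ order 4.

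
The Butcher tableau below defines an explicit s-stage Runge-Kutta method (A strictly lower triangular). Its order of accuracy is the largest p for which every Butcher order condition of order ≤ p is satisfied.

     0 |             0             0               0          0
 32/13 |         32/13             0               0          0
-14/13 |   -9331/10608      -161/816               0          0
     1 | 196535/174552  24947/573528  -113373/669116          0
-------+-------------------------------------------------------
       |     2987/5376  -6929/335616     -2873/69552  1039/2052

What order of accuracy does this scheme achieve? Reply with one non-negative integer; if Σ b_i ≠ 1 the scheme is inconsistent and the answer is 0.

4

b = (2987/5376, -6929/335616, -2873/69552, 1039/2052)
c = (0, 32/13, -14/13, 1)
Ac = (0, 0, -322/663, 1805/6234)
Σ b_i: 2987/5376·1 + (-6929/335616)·1 + (-2873/69552)·1 + 1039/2052·1 = 1 ✓
b·c: (-6929/335616)·32/13 + (-2873/69552)·(-14/13) + 1039/2052·1 = 1/2 ✓
b·c²: (-6929/335616)·1024/169 + (-2873/69552)·196/169 + 1039/2052·1 = 1/3 ✓
b·Ac: (-2873/69552)·(-322/663) + 1039/2052·1805/6234 = 1/6 ✓
b·c³: (-6929/335616)·32768/2197 + (-2873/69552)·(-2744/2197) + 1039/2052·1 = 1/4 ✓
b·(c∘Ac): (-2873/69552)·4508/8619 + 1039/2052·1805/6234 = 1/8 ✓
b·Ac²: (-2873/69552)·(-10304/8619) + 1039/2052·209/3117 = 1/12 ✓
b·A²c: 1039/2052·171/2078 = 1/24 ✓; 4 stages ⇒ order 4.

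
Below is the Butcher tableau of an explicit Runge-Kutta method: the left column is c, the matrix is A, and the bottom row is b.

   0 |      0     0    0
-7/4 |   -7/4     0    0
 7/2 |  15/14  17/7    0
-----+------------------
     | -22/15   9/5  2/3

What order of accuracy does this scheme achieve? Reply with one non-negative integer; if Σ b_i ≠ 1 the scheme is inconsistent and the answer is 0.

b = (-22/15, 9/5, 2/3)
c = (0, -7/4, 7/2)
Ac = (0, 0, -17/4)
Σ b_i: (-22/15)·1 + 9/5·1 + 2/3·1 = 1 ✓
b·c: 9/5·(-7/4) + 2/3·7/2 = -49/60 ≠ 1/2 ⇒ order 1.

1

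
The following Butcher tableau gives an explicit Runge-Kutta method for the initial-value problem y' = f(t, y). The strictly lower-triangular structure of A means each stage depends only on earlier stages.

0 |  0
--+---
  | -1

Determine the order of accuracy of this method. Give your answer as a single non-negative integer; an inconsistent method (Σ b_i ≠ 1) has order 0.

b = (-1)
c = (0)
Σ b_i: (-1)·1 = -1 ≠ 1 ⇒ order 0.

0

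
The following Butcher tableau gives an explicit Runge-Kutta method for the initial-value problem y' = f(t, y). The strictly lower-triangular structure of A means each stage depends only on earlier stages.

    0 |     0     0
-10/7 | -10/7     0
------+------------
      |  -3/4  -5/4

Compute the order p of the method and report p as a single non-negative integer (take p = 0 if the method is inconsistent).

0

b = (-3/4, -5/4)
c = (0, -10/7)
Σ b_i: (-3/4)·1 + (-5/4)·1 = -2 ≠ 1 ⇒ order 0.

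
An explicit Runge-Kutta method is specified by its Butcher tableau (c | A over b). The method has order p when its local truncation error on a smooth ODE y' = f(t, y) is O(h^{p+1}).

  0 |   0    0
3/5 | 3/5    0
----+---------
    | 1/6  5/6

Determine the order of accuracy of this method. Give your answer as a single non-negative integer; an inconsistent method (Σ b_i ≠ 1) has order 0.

2

b = (1/6, 5/6)
c = (0, 3/5)
Σ b_i: 1/6·1 + 5/6·1 = 1 ✓
b·c: 5/6·3/5 = 1/2 ✓; 2 stages ⇒ order 2.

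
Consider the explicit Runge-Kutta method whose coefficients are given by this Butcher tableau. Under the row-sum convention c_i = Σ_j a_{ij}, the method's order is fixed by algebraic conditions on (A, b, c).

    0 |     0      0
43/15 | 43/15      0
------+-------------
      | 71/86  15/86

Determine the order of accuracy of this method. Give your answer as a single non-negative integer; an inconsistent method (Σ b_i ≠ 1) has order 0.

b = (71/86, 15/86)
c = (0, 43/15)
Σ b_i: 71/86·1 + 15/86·1 = 1 ✓
b·c: 15/86·43/15 = 1/2 ✓; 2 stages ⇒ order 2.

2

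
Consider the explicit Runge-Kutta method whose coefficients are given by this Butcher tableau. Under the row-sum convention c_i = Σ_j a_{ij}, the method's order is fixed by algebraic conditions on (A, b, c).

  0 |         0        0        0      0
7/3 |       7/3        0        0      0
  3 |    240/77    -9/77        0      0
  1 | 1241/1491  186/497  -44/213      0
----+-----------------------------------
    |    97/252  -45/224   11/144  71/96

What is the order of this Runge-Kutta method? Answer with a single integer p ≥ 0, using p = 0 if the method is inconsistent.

b = (97/252, -45/224, 11/144, 71/96)
c = (0, 7/3, 3, 1)
Ac = (0, 0, -3/11, 18/71)
Σ b_i: 97/252·1 + (-45/224)·1 + 11/144·1 + 71/96·1 = 1 ✓
b·c: (-45/224)·7/3 + 11/144·3 + 71/96·1 = 1/2 ✓
b·c²: (-45/224)·49/9 + 11/144·9 + 71/96·1 = 1/3 ✓
b·Ac: 11/144·(-3/11) + 71/96·18/71 = 1/6 ✓
b·c³: (-45/224)·343/27 + 11/144·27 + 71/96·1 = 1/4 ✓
b·(c∘Ac): 11/144·(-9/11) + 71/96·18/71 = 1/8 ✓
b·Ac²: 11/144·(-7/11) + 71/96·38/213 = 1/12 ✓
b·A²c: 71/96·4/71 = 1/24 ✓; 4 stages ⇒ order 4.

4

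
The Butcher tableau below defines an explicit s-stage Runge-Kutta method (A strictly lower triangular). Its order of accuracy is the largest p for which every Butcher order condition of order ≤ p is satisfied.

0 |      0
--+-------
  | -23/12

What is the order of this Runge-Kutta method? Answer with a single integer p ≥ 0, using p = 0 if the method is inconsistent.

b = (-23/12)
c = (0)
Σ b_i: (-23/12)·1 = -23/12 ≠ 1 ⇒ order 0.

0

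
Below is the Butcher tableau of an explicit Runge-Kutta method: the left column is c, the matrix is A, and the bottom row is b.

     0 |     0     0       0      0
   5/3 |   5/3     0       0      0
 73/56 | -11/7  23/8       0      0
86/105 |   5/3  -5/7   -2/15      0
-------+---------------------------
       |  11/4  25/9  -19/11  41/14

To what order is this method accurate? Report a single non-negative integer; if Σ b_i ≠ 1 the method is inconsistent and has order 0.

b = (11/4, 25/9, -19/11, 41/14)
c = (0, 5/3, 73/56, 86/105)
Ac = (0, 0, 115/24, -191/140)
Σ b_i: 11/4·1 + 25/9·1 + (-19/11)·1 + 41/14·1 = 18653/2772 ≠ 1 ⇒ order 0.

0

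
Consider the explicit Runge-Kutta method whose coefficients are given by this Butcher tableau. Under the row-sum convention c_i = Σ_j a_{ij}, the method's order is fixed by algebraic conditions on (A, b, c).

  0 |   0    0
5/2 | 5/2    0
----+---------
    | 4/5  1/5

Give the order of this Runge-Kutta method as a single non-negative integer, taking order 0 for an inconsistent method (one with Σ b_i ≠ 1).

2

b = (4/5, 1/5)
c = (0, 5/2)
Σ b_i: 4/5·1 + 1/5·1 = 1 ✓
b·c: 1/5·5/2 = 1/2 ✓; 2 stages ⇒ order 2.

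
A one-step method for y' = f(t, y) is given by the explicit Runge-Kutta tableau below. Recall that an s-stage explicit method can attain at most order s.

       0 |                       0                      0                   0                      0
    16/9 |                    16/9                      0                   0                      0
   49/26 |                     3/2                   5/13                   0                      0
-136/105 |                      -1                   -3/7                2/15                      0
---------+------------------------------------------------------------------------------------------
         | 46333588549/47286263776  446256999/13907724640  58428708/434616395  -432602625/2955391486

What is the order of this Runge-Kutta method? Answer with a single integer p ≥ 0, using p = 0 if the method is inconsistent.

b = (46333588549/47286263776, 446256999/13907724640, 58428708/434616395, -432602625/2955391486)
c = (0, 16/9, 49/26, -136/105)
Ac = (0, 0, 80/117, -697/1365)
Σ b_i: 46333588549/47286263776·1 + 446256999/13907724640·1 + 58428708/434616395·1 + (-432602625/2955391486)·1 = 1 ✓
b·c: 446256999/13907724640·16/9 + 58428708/434616395·49/26 + (-432602625/2955391486)·(-136/105) = 1/2 ✓
b·c²: 446256999/13907724640·256/81 + 58428708/434616395·2401/676 + (-432602625/2955391486)·18496/11025 = 1/3 ✓
b·Ac: 58428708/434616395·80/117 + (-432602625/2955391486)·(-697/1365) = 1/6 ✓
b·c³: 446256999/13907724640·4096/729 + 58428708/434616395·117649/17576 + (-432602625/2955391486)·(-2515456/1157625) = 597247221769/427140993006 ≠ 1/4 ⇒ order 3.
b·(c∘Ac): 58428708/434616395·1960/1521 + (-432602625/2955391486)·94792/143325 = 6643436/86923279 ≠ 1/8
b·Ac²: 58428708/434616395·1280/1053 + (-432602625/2955391486)·(-281377/319410) = 606568533463/2074684823172 ≠ 1/12
b·A²c: (-432602625/2955391486)·32/351 = -177478000/13299261687 ≠ 1/24

3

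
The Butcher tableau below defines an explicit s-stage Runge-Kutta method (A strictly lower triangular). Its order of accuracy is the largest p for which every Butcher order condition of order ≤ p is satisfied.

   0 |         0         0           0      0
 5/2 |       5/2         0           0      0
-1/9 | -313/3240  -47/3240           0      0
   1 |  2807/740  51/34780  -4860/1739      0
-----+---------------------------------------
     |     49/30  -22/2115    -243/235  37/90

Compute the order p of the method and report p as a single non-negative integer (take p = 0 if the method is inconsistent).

4

b = (49/30, -22/2115, -243/235, 37/90)
c = (0, 5/2, -1/9, 1)
Ac = (0, 0, -47/1296, 93/296)
Σ b_i: 49/30·1 + (-22/2115)·1 + (-243/235)·1 + 37/90·1 = 1 ✓
b·c: (-22/2115)·5/2 + (-243/235)·(-1/9) + 37/90·1 = 1/2 ✓
b·c²: (-22/2115)·25/4 + (-243/235)·1/81 + 37/90·1 = 1/3 ✓
b·Ac: (-243/235)·(-47/1296) + 37/90·93/296 = 1/6 ✓
b·c³: (-22/2115)·125/8 + (-243/235)·(-1/729) + 37/90·1 = 1/4 ✓
b·(c∘Ac): (-243/235)·47/11664 + 37/90·93/296 = 1/8 ✓
b·Ac²: (-243/235)·(-235/2592) + 37/90·(-15/592) = 1/12 ✓
b·A²c: 37/90·15/148 = 1/24 ✓; 4 stages ⇒ order 4.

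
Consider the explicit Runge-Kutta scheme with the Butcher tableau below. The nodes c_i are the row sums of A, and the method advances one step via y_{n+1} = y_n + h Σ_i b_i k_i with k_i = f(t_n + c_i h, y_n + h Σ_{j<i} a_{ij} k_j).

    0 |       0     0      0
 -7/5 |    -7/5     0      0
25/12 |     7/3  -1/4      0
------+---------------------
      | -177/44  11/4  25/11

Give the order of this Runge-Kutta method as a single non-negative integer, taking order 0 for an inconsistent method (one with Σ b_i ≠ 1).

1

b = (-177/44, 11/4, 25/11)
c = (0, -7/5, 25/12)
Ac = (0, 0, 7/20)
Σ b_i: (-177/44)·1 + 11/4·1 + 25/11·1 = 1 ✓
b·c: 11/4·(-7/5) + 25/11·25/12 = 146/165 ≠ 1/2 ⇒ order 1.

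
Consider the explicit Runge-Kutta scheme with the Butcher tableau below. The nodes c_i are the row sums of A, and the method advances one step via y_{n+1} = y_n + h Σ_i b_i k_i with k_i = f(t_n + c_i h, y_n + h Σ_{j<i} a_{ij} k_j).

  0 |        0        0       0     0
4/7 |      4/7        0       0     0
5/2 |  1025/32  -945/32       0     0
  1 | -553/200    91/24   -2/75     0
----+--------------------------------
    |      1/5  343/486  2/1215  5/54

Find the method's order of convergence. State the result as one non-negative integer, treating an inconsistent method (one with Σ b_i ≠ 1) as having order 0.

4

b = (1/5, 343/486, 2/1215, 5/54)
c = (0, 4/7, 5/2, 1)
Ac = (0, 0, -135/8, 21/10)
Σ b_i: 1/5·1 + 343/486·1 + 2/1215·1 + 5/54·1 = 1 ✓
b·c: 343/486·4/7 + 2/1215·5/2 + 5/54·1 = 1/2 ✓
b·c²: 343/486·16/49 + 2/1215·25/4 + 5/54·1 = 1/3 ✓
b·Ac: 2/1215·(-135/8) + 5/54·21/10 = 1/6 ✓
b·c³: 343/486·64/343 + 2/1215·125/8 + 5/54·1 = 1/4 ✓
b·(c∘Ac): 2/1215·(-675/16) + 5/54·21/10 = 1/8 ✓
b·Ac²: 2/1215·(-135/14) + 5/54·15/14 = 1/12 ✓
b·A²c: 5/54·9/20 = 1/24 ✓; 4 stages ⇒ order 4.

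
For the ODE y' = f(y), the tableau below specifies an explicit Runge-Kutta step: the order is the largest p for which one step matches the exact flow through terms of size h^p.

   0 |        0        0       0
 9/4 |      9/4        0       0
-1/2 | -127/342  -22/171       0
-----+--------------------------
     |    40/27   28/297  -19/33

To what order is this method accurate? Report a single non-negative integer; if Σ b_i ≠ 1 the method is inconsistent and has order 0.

b = (40/27, 28/297, -19/33)
c = (0, 9/4, -1/2)
Ac = (0, 0, -11/38)
Σ b_i: 40/27·1 + 28/297·1 + (-19/33)·1 = 1 ✓
b·c: 28/297·9/4 + (-19/33)·(-1/2) = 1/2 ✓
b·c²: 28/297·81/16 + (-19/33)·1/4 = 1/3 ✓
b·Ac: (-19/33)·(-11/38) = 1/6 ✓; 3 stages ⇒ order 3.

3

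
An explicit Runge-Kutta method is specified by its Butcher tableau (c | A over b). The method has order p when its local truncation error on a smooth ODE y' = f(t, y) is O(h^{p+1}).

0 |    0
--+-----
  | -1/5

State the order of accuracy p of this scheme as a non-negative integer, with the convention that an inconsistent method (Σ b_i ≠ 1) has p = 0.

b = (-1/5)
c = (0)
Σ b_i: (-1/5)·1 = -1/5 ≠ 1 ⇒ order 0.

0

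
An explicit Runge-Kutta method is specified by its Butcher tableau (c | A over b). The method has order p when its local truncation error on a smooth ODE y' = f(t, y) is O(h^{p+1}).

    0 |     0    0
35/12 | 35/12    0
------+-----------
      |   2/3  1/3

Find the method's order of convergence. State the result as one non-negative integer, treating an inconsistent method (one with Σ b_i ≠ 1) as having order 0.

1

b = (2/3, 1/3)
c = (0, 35/12)
Σ b_i: 2/3·1 + 1/3·1 = 1 ✓
b·c: 1/3·35/12 = 35/36 ≠ 1/2 ⇒ order 1.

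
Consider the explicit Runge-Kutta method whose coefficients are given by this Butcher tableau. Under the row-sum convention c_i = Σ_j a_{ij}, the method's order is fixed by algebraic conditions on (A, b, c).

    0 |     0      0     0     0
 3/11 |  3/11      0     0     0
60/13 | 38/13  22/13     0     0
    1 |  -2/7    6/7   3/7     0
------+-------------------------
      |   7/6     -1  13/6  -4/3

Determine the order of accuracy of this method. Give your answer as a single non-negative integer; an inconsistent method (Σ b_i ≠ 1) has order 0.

1

b = (7/6, -1, 13/6, -4/3)
c = (0, 3/11, 60/13, 1)
Ac = (0, 0, 6/13, 2214/1001)
Σ b_i: 7/6·1 + (-1)·1 + 13/6·1 + (-4/3)·1 = 1 ✓
b·c: (-1)·3/11 + 13/6·60/13 + (-4/3)·1 = 277/33 ≠ 1/2 ⇒ order 1.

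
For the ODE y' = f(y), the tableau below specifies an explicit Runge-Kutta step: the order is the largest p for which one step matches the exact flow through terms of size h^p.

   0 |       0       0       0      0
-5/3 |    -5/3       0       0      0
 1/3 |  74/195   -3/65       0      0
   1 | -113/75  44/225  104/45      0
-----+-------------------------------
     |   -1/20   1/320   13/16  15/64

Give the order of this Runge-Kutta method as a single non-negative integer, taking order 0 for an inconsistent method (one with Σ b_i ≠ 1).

b = (-1/20, 1/320, 13/16, 15/64)
c = (0, -5/3, 1/3, 1)
Ac = (0, 0, 1/13, 4/9)
Σ b_i: (-1/20)·1 + 1/320·1 + 13/16·1 + 15/64·1 = 1 ✓
b·c: 1/320·(-5/3) + 13/16·1/3 + 15/64·1 = 1/2 ✓
b·c²: 1/320·25/9 + 13/16·1/9 + 15/64·1 = 1/3 ✓
b·Ac: 13/16·1/13 + 15/64·4/9 = 1/6 ✓
b·c³: 1/320·(-125/27) + 13/16·1/27 + 15/64·1 = 1/4 ✓
b·(c∘Ac): 13/16·1/39 + 15/64·4/9 = 1/8 ✓
b·Ac²: 13/16·(-5/39) + 15/64·4/5 = 1/12 ✓
b·A²c: 15/64·8/45 = 1/24 ✓; 4 stages ⇒ order 4.

4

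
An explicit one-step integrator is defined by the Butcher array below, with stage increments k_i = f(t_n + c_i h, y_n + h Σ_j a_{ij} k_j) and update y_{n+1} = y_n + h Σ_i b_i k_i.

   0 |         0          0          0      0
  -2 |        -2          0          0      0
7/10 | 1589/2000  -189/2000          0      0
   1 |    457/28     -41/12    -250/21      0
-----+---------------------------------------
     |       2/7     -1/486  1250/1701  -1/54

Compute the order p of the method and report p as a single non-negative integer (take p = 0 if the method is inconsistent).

b = (2/7, -1/486, 1250/1701, -1/54)
c = (0, -2, 7/10, 1)
Ac = (0, 0, 189/1000, -3/2)
Σ b_i: 2/7·1 + (-1/486)·1 + 1250/1701·1 + (-1/54)·1 = 1 ✓
b·c: (-1/486)·(-2) + 1250/1701·7/10 + (-1/54)·1 = 1/2 ✓
b·c²: (-1/486)·4 + 1250/1701·49/100 + (-1/54)·1 = 1/3 ✓
b·Ac: 1250/1701·189/1000 + (-1/54)·(-3/2) = 1/6 ✓
b·c³: (-1/486)·(-8) + 1250/1701·343/1000 + (-1/54)·1 = 1/4 ✓
b·(c∘Ac): 1250/1701·1323/10000 + (-1/54)·(-3/2) = 1/8 ✓
b·Ac²: 1250/1701·(-189/500) + (-1/54)·(-39/2) = 1/12 ✓
b·A²c: (-1/54)·(-9/4) = 1/24 ✓; 4 stages ⇒ order 4.

4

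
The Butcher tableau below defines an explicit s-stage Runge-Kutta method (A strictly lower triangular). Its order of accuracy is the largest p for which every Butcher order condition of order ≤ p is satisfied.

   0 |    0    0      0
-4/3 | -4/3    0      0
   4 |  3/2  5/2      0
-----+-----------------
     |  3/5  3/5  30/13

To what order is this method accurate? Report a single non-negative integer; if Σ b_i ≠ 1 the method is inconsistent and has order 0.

0

b = (3/5, 3/5, 30/13)
c = (0, -4/3, 4)
Ac = (0, 0, -10/3)
Σ b_i: 3/5·1 + 3/5·1 + 30/13·1 = 228/65 ≠ 1 ⇒ order 0.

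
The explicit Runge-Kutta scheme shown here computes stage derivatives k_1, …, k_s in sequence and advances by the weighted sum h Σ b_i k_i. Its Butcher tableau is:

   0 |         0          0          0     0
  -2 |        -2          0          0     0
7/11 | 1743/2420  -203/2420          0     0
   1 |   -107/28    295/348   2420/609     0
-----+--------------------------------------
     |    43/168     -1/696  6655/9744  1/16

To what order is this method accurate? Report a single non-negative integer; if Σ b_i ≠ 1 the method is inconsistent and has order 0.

b = (43/168, -1/696, 6655/9744, 1/16)
c = (0, -2, 7/11, 1)
Ac = (0, 0, 203/1210, 5/6)
Σ b_i: 43/168·1 + (-1/696)·1 + 6655/9744·1 + 1/16·1 = 1 ✓
b·c: (-1/696)·(-2) + 6655/9744·7/11 + 1/16·1 = 1/2 ✓
b·c²: (-1/696)·4 + 6655/9744·49/121 + 1/16·1 = 1/3 ✓
b·Ac: 6655/9744·203/1210 + 1/16·5/6 = 1/6 ✓
b·c³: (-1/696)·(-8) + 6655/9744·343/1331 + 1/16·1 = 1/4 ✓
b·(c∘Ac): 6655/9744·1421/13310 + 1/16·5/6 = 1/8 ✓
b·Ac²: 6655/9744·(-203/605) + 1/16·5 = 1/12 ✓
b·A²c: 1/16·2/3 = 1/24 ✓; 4 stages ⇒ order 4.

4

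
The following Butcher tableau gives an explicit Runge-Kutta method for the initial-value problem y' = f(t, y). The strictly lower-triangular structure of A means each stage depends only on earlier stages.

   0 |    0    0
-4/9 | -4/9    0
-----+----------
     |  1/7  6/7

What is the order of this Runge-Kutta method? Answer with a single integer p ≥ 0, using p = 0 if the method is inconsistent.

b = (1/7, 6/7)
c = (0, -4/9)
Σ b_i: 1/7·1 + 6/7·1 = 1 ✓
b·c: 6/7·(-4/9) = -8/21 ≠ 1/2 ⇒ order 1.

1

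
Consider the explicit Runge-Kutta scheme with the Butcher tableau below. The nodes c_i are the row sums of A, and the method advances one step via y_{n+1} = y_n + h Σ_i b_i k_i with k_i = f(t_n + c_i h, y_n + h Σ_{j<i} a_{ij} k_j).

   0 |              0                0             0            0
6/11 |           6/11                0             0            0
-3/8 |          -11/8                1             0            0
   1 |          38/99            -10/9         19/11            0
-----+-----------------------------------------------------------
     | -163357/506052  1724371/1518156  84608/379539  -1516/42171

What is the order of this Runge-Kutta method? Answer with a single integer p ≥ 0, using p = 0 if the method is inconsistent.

b = (-163357/506052, 1724371/1518156, 84608/379539, -1516/42171)
c = (0, 6/11, -3/8, 1)
Ac = (0, 0, 6/11, -331/264)
Σ b_i: (-163357/506052)·1 + 1724371/1518156·1 + 84608/379539·1 + (-1516/42171)·1 = 1 ✓
b·c: 1724371/1518156·6/11 + 84608/379539·(-3/8) + (-1516/42171)·1 = 1/2 ✓
b·c²: 1724371/1518156·36/121 + 84608/379539·9/64 + (-1516/42171)·1 = 1/3 ✓
b·Ac: 84608/379539·6/11 + (-1516/42171)·(-331/264) = 1/6 ✓
b·c³: 1724371/1518156·216/1331 + 84608/379539·(-27/512) + (-1516/42171)·1 = 253507/1855524 ≠ 1/4 ⇒ order 3.
b·(c∘Ac): 84608/379539·(-9/44) + (-1516/42171)·(-331/264) = -133/253026 ≠ 1/8
b·Ac²: 84608/379539·36/121 + (-1516/42171)·(-679/7744) = 1890751/27214352 ≠ 1/12
b·A²c: (-1516/42171)·114/121 = -57608/1700897 ≠ 1/24

3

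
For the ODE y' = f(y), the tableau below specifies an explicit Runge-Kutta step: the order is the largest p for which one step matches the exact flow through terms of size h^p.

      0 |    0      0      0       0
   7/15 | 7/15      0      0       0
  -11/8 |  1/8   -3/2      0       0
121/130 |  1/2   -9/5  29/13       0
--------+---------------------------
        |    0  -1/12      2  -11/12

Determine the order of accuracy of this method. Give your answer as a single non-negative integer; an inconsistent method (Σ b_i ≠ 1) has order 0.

1

b = (0, -1/12, 2, -11/12)
c = (0, 7/15, -11/8, 121/130)
Ac = (0, 0, -7/10, -10159/2600)
Σ b_i: (-1/12)·1 + 2·1 + (-11/12)·1 = 1 ✓
b·c: (-1/12)·7/15 + 2·(-11/8) + (-11/12)·121/130 = -3409/936 ≠ 1/2 ⇒ order 1.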